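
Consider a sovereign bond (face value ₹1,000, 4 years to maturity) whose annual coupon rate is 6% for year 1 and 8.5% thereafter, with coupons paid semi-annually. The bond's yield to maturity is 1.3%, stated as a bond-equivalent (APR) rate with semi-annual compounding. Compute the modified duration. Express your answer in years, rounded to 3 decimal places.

Periodic yield y = 0.0065. First find Macaulay duration:
  t   CF        PV=CF/(1+0.0065)^t    t·PV
  1        30.00        29.8063        29.8063
  2        30.00        29.6138        59.2275
  3        42.50        41.6819       125.0457
  4        42.50        41.4127       165.6509
  5        42.50        41.1453       205.7264
  6        42.50        40.8796       245.2774
  7        42.50        40.6156       284.3089
  8     1,042.50       989.8419     7,918.7351
  Σ                  1,254.9970     9,033.7783
P = 1,254.9970; Macaulay duration = 9,033.7783 / 1,254.9970 = 7.19825 half-year periods = 3.59912 years.
Modified duration = D_Mac / (1 + y) = 3.59912 / 1.0065 = 3.57588 years.

3.576 years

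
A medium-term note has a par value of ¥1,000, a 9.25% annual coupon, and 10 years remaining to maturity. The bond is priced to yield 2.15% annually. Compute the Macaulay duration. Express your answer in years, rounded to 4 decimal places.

7.6394 years

Periodic yield y = 0.0215. Discount each cash flow and weight by its year:
  t   CF        PV=CF/(1+0.0215)^t    t·PV
  1        92.50        90.5531        90.5531
  2        92.50        88.6472       177.2944
  3        92.50        86.7814       260.3442
  4        92.50        84.9549       339.8195
  5        92.50        83.1668       415.8339
  6        92.50        81.4163       488.4980
  7        92.50        79.7027       557.9190
  8        92.50        78.0252       624.2014
  9        92.50        76.3829       687.4465
  10    1,092.50       883.1566     8,831.5663
  Σ                  1,632.7871    12,473.4763
Price P = Σ PV = 1,632.7871.
Macaulay duration = Σ(t·PV) / P = 12,473.4763 / 1,632.7871 = 7.63938 years.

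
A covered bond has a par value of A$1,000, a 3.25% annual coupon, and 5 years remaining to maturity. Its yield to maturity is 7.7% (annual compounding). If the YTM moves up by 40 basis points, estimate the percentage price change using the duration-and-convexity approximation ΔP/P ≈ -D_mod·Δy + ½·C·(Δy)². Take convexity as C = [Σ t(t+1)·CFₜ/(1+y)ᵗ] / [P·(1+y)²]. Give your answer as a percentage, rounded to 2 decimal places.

-1.71%

With y = 0.077:
  t   CF        PV=CF/(1+0.077)^t    t·PV        t(t+1)·PV
  1        32.50        30.1764        30.1764          60.3528
  2        32.50        28.0190        56.0379         168.1137
  3        32.50        26.0157        78.0472         312.1889
  4        32.50        24.1558        96.6230         483.1150
  5     1,032.50       712.5438     3,562.7188      21,376.3129
  Σ                    820.9106     3,823.6034      22,400.0835
P = 820.9106; D_Mac = 4.65776 yrs; D_mod = 4.32475 yrs; C = 23.52461.
Duration effect: -4.32475 × (+0.004) = -0.017299
Convexity effect: 0.5 × 23.52461 × (0.004)² = +0.0001882
ΔP/P ≈ -0.017299 + 0.0001882 = -0.017111 = -1.7111%.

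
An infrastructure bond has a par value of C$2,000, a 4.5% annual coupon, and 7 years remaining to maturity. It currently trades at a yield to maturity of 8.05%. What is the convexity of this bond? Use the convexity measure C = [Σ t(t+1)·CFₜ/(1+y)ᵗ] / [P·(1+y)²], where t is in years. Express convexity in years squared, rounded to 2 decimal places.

With y = 0.0805:
  t   CF        PV=CF/(1+0.0805)^t    t·PV        t(t+1)·PV
  1        90.00        83.2948        83.2948         166.5895
  2        90.00        77.0891       154.1782         462.5346
  3        90.00        71.3458       214.0373         856.1492
  4        90.00        66.0303       264.1213       1,320.6065
  5        90.00        61.1109       305.5545       1,833.3269
  6        90.00        56.5580       339.3479       2,375.4351
  7     2,090.00     1,215.5502     8,508.8512      68,070.8094
  Σ                  1,630.9790     9,869.3851      75,085.4512
P = 1,630.9790.
Convexity = Σ t(t+1)·PV / [P·(1+y)²] = 75,085.4512 / (1,630.9790 × 1.167480) = 39.43282.

39.43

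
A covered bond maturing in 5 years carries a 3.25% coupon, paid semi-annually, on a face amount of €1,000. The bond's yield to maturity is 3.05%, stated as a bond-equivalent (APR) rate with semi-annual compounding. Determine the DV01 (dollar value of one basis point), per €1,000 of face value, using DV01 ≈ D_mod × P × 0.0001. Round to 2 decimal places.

€0.46

Periodic yield y = 0.01525.
  t   CF        PV=CF/(1+0.01525)^t    t·PV
  1        16.25        16.0059        16.0059
  2        16.25        15.7655        31.5310
  3        16.25        15.5287        46.5860
  4        16.25        15.2954        61.1817
  5        16.25        15.0657        75.3283
  6        16.25        14.8394        89.0362
  7        16.25        14.6165       102.3153
  8        16.25        14.3969       115.1753
  9        16.25        14.1807       127.6259
  10    1,016.25       873.5154     8,735.1542
  Σ                  1,009.2100     9,399.9398
P = 1,009.2100; D_Mac = 9.31416 half-year periods = 4.65708 yrs; D_mod = 4.58712 yrs.
DV01 ≈ 4.58712 × 1,009.2100 × 0.0001 = 0.462937.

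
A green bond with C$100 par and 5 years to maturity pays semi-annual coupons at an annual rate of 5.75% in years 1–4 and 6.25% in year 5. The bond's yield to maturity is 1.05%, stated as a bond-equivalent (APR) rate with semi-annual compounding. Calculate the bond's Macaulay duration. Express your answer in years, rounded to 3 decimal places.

Periodic yield y = 0.00525. Discount each cash flow and weight by its period:
  t   CF        PV=CF/(1+0.00525)^t    t·PV
  1        2.875         2.8600         2.8600
  2        2.875         2.8450         5.6901
  3        2.875         2.8302         8.4906
  4        2.875         2.8154        11.2616
  5        2.875         2.8007        14.0035
  6        2.875         2.7861        16.7165
  7        2.875         2.7715        19.4007
  8        2.875         2.7571        22.0564
  9        3.125         2.9811        26.8303
  10     103.125        97.8640       978.6404
  Σ                    123.3112     1,105.9501
Price P = Σ PV = 123.3112.
Macaulay duration = Σ(t·PV) / P = 1,105.9501 / 123.3112 = 8.96877 half-year periods.
In years: 8.96877 / 2 = 4.48439 years.

4.484 years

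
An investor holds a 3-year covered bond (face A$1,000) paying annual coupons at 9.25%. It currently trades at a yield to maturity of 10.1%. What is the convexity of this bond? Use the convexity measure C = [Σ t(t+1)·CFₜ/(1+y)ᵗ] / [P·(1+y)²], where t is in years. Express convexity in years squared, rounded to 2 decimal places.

8.81

With y = 0.101:
  t   CF        PV=CF/(1+0.101)^t    t·PV        t(t+1)·PV
  1        92.50        84.0145        84.0145         168.0291
  2        92.50        76.3075       152.6150         457.8449
  3     1,092.50       818.5769     2,455.7307       9,822.9229
  Σ                    978.8989     2,692.3602      10,448.7968
P = 978.8989.
Convexity = Σ t(t+1)·PV / [P·(1+y)²] = 10,448.7968 / (978.8989 × 1.212201) = 8.80550.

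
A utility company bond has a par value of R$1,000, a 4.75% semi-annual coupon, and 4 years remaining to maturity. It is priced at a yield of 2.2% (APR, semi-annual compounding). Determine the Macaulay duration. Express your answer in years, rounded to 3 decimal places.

3.707 years

Periodic yield y = 0.011. Discount each cash flow and weight by its period:
  t   CF        PV=CF/(1+0.011)^t    t·PV
  1        23.75        23.4916        23.4916
  2        23.75        23.2360        46.4720
  3        23.75        22.9832        68.9495
  4        23.75        22.7331        90.9325
  5        23.75        22.4858       112.4289
  6        23.75        22.2411       133.4467
  7        23.75        21.9991       153.9939
  8     1,023.75       937.9608     7,503.6861
  Σ                  1,097.1307     8,133.4012
Price P = Σ PV = 1,097.1307.
Macaulay duration = Σ(t·PV) / P = 8,133.4012 / 1,097.1307 = 7.41334 half-year periods.
In years: 7.41334 / 2 = 3.70667 years.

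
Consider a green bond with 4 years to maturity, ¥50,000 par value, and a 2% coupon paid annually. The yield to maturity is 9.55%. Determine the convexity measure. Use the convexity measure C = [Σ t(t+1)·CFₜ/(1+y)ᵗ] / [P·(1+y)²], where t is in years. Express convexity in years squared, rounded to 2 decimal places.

15.91

With y = 0.0955:
  t   CF        PV=CF/(1+0.0955)^t    t·PV        t(t+1)·PV
  1     1,000.00       912.8252       912.8252       1,825.6504
  2     1,000.00       833.2498     1,666.4997       4,999.4990
  3     1,000.00       760.6114     2,281.8343       9,127.3373
  4    51,000.00    35,409.5696   141,638.2786     708,191.3929
  Σ                 37,916.2561   146,499.4378     724,143.8796
P = 37,916.2561.
Convexity = Σ t(t+1)·PV / [P·(1+y)²] = 724,143.8796 / (37,916.2561 × 1.200120) = 15.91383.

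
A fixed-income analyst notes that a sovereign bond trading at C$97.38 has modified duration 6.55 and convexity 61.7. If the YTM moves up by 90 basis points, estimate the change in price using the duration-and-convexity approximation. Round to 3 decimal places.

Duration effect: -D_mod·Δy = -6.55 × (+0.009) = -0.058950
Convexity effect: ½·C·(Δy)² = 0.5 × 61.7 × (0.009)² = +0.00249885
ΔP/P ≈ -0.058950 + 0.00249885 = -0.05645115
ΔP ≈ 97.38 × (-0.05645115) = -5.497212987.

-C$5.497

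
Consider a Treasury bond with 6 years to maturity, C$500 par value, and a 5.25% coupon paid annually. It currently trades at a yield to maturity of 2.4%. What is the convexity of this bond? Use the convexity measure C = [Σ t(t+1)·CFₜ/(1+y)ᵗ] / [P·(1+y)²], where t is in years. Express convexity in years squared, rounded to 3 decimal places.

With y = 0.024:
  t   CF        PV=CF/(1+0.024)^t    t·PV        t(t+1)·PV
  1        26.25        25.6348        25.6348          51.2695
  2        26.25        25.0340        50.0679         150.2037
  3        26.25        24.4472        73.3417         293.3666
  4        26.25        23.8742        95.4969         477.4847
  5        26.25        23.3147       116.5734         699.4405
  6       526.25       456.4491     2,738.6947      19,170.8628
  Σ                    578.7540     3,099.8094      20,842.6279
P = 578.7540.
Convexity = Σ t(t+1)·PV / [P·(1+y)²] = 20,842.6279 / (578.7540 × 1.048576) = 34.34461.

34.345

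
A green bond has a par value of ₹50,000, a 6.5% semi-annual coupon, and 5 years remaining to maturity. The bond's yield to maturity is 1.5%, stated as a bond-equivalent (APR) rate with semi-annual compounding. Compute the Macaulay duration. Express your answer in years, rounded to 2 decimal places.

4.43 years

Periodic yield y = 0.0075. Discount each cash flow and weight by its period:
  t   CF        PV=CF/(1+0.0075)^t    t·PV
  1     1,625.00     1,612.9032     1,612.9032
  2     1,625.00     1,600.8965     3,201.7930
  3     1,625.00     1,588.9792     4,766.9375
  4     1,625.00     1,577.1505     6,308.6021
  5     1,625.00     1,565.4100     7,827.0498
  6     1,625.00     1,553.7568     9,322.5407
  7     1,625.00     1,542.1904    10,795.3325
  8     1,625.00     1,530.7100    12,245.6802
  9     1,625.00     1,519.3152    13,673.8365
  10   51,625.00    47,908.1628   479,081.6278
  Σ                 61,999.4745   548,836.3032
Price P = Σ PV = 61,999.4745.
Macaulay duration = Σ(t·PV) / P = 548,836.3032 / 61,999.4745 = 8.85227 half-year periods.
In years: 8.85227 / 2 = 4.42614 years.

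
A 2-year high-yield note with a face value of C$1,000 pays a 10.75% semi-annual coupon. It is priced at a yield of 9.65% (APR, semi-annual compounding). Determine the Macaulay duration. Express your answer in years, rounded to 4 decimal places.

Periodic yield y = 0.04825. Discount each cash flow and weight by its period:
  t   CF        PV=CF/(1+0.04825)^t    t·PV
  1        53.75        51.2759        51.2759
  2        53.75        48.9158        97.8315
  3        53.75        46.6642       139.9926
  4     1,053.75       872.7264     3,490.9055
  Σ                  1,019.5823     3,780.0056
Price P = Σ PV = 1,019.5823.
Macaulay duration = Σ(t·PV) / P = 3,780.0056 / 1,019.5823 = 3.70741 half-year periods.
In years: 3.70741 / 2 = 1.85370 years.

1.8537 years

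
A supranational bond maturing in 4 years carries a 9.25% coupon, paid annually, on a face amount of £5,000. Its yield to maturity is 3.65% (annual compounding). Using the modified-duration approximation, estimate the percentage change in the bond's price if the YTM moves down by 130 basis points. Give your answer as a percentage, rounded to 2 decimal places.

+4.47%

Periodic yield y = 0.0365. Modified duration first:
  t   CF        PV=CF/(1+0.0365)^t    t·PV
  1       462.50       446.2132       446.2132
  2       462.50       430.5000       860.9999
  3       462.50       415.3401     1,246.0202
  4     5,462.50     4,732.7572    18,931.0288
  Σ                  6,024.8104    21,484.2621
P = 6,024.8104; D_Mac = 3.56596 yrs; D_mod = 3.56596/(1+0.0365) = 3.44039 yrs.
ΔP/P ≈ -D_mod · Δy = -3.44039 × (-0.013) = +0.044725 = +4.4725%.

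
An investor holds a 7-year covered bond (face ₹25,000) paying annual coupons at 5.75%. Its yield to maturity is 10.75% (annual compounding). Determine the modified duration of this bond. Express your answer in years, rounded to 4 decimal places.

5.2191 years

Periodic yield y = 0.1075. First find Macaulay duration:
  t   CF        PV=CF/(1+0.1075)^t    t·PV
  1     1,437.50     1,297.9684     1,297.9684
  2     1,437.50     1,171.9805     2,343.9610
  3     1,437.50     1,058.2217     3,174.6650
  4     1,437.50       955.5049     3,822.0196
  5     1,437.50       862.7584     4,313.7918
  6     1,437.50       779.0143     4,674.0860
  7    26,437.50    12,936.4240    90,554.9678
  Σ                 19,061.8721   110,181.4595
P = 19,061.8721; Macaulay duration = 110,181.4595 / 19,061.8721 = 5.78020 years.
Modified duration = D_Mac / (1 + y) = 5.78020 / 1.1075 = 5.21914 years.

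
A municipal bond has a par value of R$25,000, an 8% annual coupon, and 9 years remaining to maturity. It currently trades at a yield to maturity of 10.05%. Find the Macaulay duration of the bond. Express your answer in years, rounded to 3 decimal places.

6.586 years

Periodic yield y = 0.1005. Discount each cash flow and weight by its year:
  t   CF        PV=CF/(1+0.1005)^t    t·PV
  1     2,000.00     1,817.3557     1,817.3557
  2     2,000.00     1,651.3910     3,302.7819
  3     2,000.00     1,500.5824     4,501.7473
  4     2,000.00     1,363.5460     5,454.1842
  5     2,000.00     1,239.0241     6,195.1206
  6     2,000.00     1,125.8738     6,755.2428
  7     2,000.00     1,023.0566     7,161.3963
  8     2,000.00       929.6289     7,437.0313
  9    27,000.00    11,403.8985   102,635.0862
  Σ                 22,054.3571   145,259.9464
Price P = Σ PV = 22,054.3571.
Macaulay duration = Σ(t·PV) / P = 145,259.9464 / 22,054.3571 = 6.58645 years.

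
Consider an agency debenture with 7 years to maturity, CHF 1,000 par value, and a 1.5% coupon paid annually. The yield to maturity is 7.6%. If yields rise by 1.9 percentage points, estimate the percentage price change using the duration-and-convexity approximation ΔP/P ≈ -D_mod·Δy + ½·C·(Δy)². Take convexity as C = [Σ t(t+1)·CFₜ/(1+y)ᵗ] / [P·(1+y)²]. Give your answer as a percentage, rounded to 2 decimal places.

With y = 0.076:
  t   CF        PV=CF/(1+0.076)^t    t·PV        t(t+1)·PV
  1        15.00        13.9405        13.9405          27.8810
  2        15.00        12.9559        25.9117          77.7352
  3        15.00        12.0408        36.1223         144.4893
  4        15.00        11.1903        44.7612         223.8062
  5        15.00        10.3999        51.9996         311.9975
  6        15.00         9.6654        57.9921         405.9447
  7     1,015.00       607.8272     4,254.7905      34,038.3242
  Σ                    678.0200     4,485.5181      35,230.1783
P = 678.0200; D_Mac = 6.61561 yrs; D_mod = 6.14834 yrs; C = 44.87948.
Duration effect: -6.14834 × (+0.019) = -0.116818
Convexity effect: 0.5 × 44.87948 × (0.019)² = +0.0081007
ΔP/P ≈ -0.116818 + 0.0081007 = -0.108718 = -10.8718%.

-10.87%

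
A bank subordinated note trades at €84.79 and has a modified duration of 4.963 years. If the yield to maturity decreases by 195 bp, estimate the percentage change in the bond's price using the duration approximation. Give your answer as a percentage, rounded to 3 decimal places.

Duration approximation: ΔP/P ≈ -D_mod · Δy = -4.963 × (-0.0195) = +0.0967785.
As a percentage: +9.67785%.

+9.678%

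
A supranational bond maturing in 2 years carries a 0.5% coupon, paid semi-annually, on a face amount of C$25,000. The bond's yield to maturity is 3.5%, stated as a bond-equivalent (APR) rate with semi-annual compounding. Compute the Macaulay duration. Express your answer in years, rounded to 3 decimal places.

Periodic yield y = 0.0175. Discount each cash flow and weight by its period:
  t   CF        PV=CF/(1+0.0175)^t    t·PV
  1        62.50        61.4251        61.4251
  2        62.50        60.3686       120.7372
  3        62.50        59.3303       177.9910
  4    25,062.50    23,382.2725    93,529.0902
  Σ                 23,563.3965    93,889.2435
Price P = Σ PV = 23,563.3965.
Macaulay duration = Σ(t·PV) / P = 93,889.2435 / 23,563.3965 = 3.98454 half-year periods.
In years: 3.98454 / 2 = 1.99227 years.

1.992 years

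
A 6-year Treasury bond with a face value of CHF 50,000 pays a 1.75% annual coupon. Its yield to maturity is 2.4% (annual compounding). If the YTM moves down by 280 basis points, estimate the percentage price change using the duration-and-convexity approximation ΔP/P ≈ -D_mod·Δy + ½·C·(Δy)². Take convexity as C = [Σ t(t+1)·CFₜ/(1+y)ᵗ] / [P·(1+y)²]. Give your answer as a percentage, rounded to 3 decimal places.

+17.182%

With y = 0.024:
  t   CF        PV=CF/(1+0.024)^t    t·PV        t(t+1)·PV
  1       875.00       854.4922       854.4922       1,708.9844
  2       875.00       834.4650     1,668.9301       5,006.7902
  3       875.00       814.9073     2,444.7218       9,778.8870
  4       875.00       795.8079     3,183.2315      15,916.1573
  5       875.00       777.1561     3,885.7806      23,314.6835
  6    50,875.00    44,127.0284   264,762.1705   1,853,335.1936
  Σ                 48,203.8569   276,799.3266   1,909,060.6960
P = 48,203.8569; D_Mac = 5.74227 yrs; D_mod = 5.60768 yrs; C = 37.76922.
Duration effect: -5.60768 × (-0.028) = +0.157015
Convexity effect: 0.5 × 37.76922 × (-0.028)² = +0.0148055
ΔP/P ≈ +0.157015 + 0.0148055 = +0.171821 = +17.1821%.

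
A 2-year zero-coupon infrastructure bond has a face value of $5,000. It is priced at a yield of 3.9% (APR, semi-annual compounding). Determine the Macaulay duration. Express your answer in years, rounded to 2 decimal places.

A zero-coupon bond has a single cash flow at maturity, so its Macaulay duration equals its maturity: 2 years.
(Equivalently: 4 semi-annual periods ÷ 2 = 2 years.)

2.00 years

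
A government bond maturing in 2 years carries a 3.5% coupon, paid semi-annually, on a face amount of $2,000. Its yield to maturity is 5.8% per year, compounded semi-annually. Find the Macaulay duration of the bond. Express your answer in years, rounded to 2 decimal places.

1.95 years

Periodic yield y = 0.029. Discount each cash flow and weight by its period:
  t   CF        PV=CF/(1+0.029)^t    t·PV
  1        35.00        34.0136        34.0136
  2        35.00        33.0550        66.1100
  3        35.00        32.1234        96.3703
  4     2,035.00     1,815.1099     7,260.4394
  Σ                  1,914.3019     7,456.9333
Price P = Σ PV = 1,914.3019.
Macaulay duration = Σ(t·PV) / P = 7,456.9333 / 1,914.3019 = 3.89538 half-year periods.
In years: 3.89538 / 2 = 1.94769 years.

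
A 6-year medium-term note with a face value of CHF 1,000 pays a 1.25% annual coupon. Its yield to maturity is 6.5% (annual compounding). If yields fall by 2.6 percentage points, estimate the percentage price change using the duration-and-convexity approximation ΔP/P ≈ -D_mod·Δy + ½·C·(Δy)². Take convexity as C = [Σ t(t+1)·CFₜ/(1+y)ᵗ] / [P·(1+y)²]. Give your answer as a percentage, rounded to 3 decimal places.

With y = 0.065:
  t   CF        PV=CF/(1+0.065)^t    t·PV        t(t+1)·PV
  1        12.50        11.7371        11.7371          23.4742
  2        12.50        11.0207        22.0415          66.1244
  3        12.50        10.3481        31.0443         124.1774
  4        12.50         9.7165        38.8662         194.3308
  5        12.50         9.1235        45.6176         273.7053
  6     1,012.50       693.9008     4,163.4048      29,143.8334
  Σ                    745.8468     4,312.7114      29,825.6455
P = 745.8468; D_Mac = 5.78230 yrs; D_mod = 5.42939 yrs; C = 35.25665.
Duration effect: -5.42939 × (-0.026) = +0.141164
Convexity effect: 0.5 × 35.25665 × (-0.026)² = +0.0119167
ΔP/P ≈ +0.141164 + 0.0119167 = +0.153081 = +15.3081%.

+15.308%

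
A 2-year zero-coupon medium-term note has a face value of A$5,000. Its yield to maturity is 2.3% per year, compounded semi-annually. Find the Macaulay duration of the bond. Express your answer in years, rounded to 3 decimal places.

A zero-coupon bond has a single cash flow at maturity, so its Macaulay duration equals its maturity: 2 years.
(Equivalently: 4 semi-annual periods ÷ 2 = 2 years.)

2.000 years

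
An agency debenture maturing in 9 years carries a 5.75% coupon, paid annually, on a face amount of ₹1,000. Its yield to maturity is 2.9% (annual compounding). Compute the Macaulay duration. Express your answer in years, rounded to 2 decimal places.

7.46 years

Periodic yield y = 0.029. Discount each cash flow and weight by its year:
  t   CF        PV=CF/(1+0.029)^t    t·PV
  1        57.50        55.8795        55.8795
  2        57.50        54.3047       108.6093
  3        57.50        52.7742       158.3226
  4        57.50        51.2869       205.1476
  5        57.50        49.8415       249.2074
  6        57.50        48.4368       290.6209
  7        57.50        47.0717       329.5022
  8        57.50        45.7451       365.9610
  9     1,057.50       817.6021     7,358.4190
  Σ                  1,222.9425     9,121.6695
Price P = Σ PV = 1,222.9425.
Macaulay duration = Σ(t·PV) / P = 9,121.6695 / 1,222.9425 = 7.45879 years.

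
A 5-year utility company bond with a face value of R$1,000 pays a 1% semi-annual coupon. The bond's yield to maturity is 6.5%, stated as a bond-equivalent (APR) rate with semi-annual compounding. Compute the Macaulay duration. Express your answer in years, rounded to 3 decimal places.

Periodic yield y = 0.0325. Discount each cash flow and weight by its period:
  t   CF        PV=CF/(1+0.0325)^t    t·PV
  1         5.00         4.8426         4.8426
  2         5.00         4.6902         9.3804
  3         5.00         4.5426        13.6277
  4         5.00         4.3996        17.5983
  5         5.00         4.2611        21.3054
  6         5.00         4.1270        24.7617
  7         5.00         3.9971        27.9794
  8         5.00         3.8712        30.9699
  9         5.00         3.7494        33.7444
  10    1,005.00       729.9035     7,299.0352
  Σ                    768.3841     7,483.2449
Price P = Σ PV = 768.3841.
Macaulay duration = Σ(t·PV) / P = 7,483.2449 / 768.3841 = 9.73894 half-year periods.
In years: 9.73894 / 2 = 4.86947 years.

4.869 years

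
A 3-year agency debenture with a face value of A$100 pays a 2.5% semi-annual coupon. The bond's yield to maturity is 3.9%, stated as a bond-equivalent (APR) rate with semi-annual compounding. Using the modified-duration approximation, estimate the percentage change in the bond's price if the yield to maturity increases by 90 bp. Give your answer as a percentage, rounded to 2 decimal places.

Periodic yield y = 0.0195. Modified duration first:
  t   CF        PV=CF/(1+0.0195)^t    t·PV
  1         1.25         1.2261         1.2261
  2         1.25         1.2026         2.4053
  3         1.25         1.1796         3.5389
  4         1.25         1.1571         4.6283
  5         1.25         1.1349         5.6747
  6       101.25        90.1720       541.0319
  Σ                     96.0724       558.5052
P = 96.0724; D_Mac = 5.81338 half-year periods = 2.90669 yrs; D_mod = 2.90669/(1+0.0195) = 2.85109 yrs.
ΔP/P ≈ -D_mod · Δy = -2.85109 × (+0.009) = -0.025660 = -2.5660%.

-2.57%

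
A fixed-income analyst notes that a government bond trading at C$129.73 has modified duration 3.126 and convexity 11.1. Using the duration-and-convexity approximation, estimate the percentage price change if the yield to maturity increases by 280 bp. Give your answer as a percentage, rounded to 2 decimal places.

-8.32%

Duration effect: -D_mod·Δy = -3.126 × (+0.028) = -0.087528
Convexity effect: ½·C·(Δy)² = 0.5 × 11.1 × (0.028)² = +0.0043512
ΔP/P ≈ -0.087528 + 0.0043512 = -0.0831768
= -8.31768%.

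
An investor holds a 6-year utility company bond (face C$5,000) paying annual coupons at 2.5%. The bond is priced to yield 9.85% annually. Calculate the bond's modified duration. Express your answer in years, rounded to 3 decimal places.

Periodic yield y = 0.0985. First find Macaulay duration:
  t   CF        PV=CF/(1+0.0985)^t    t·PV
  1       125.00       113.7915       113.7915
  2       125.00       103.5881       207.1762
  3       125.00        94.2996       282.8988
  4       125.00        85.8440       343.3759
  5       125.00        78.1465       390.7327
  6     5,125.00     2,916.7117    17,500.2701
  Σ                  3,392.3814    18,838.2452
P = 3,392.3814; Macaulay duration = 18,838.2452 / 3,392.3814 = 5.55310 years.
Modified duration = D_Mac / (1 + y) = 5.55310 / 1.0985 = 5.05517 years.

5.055 years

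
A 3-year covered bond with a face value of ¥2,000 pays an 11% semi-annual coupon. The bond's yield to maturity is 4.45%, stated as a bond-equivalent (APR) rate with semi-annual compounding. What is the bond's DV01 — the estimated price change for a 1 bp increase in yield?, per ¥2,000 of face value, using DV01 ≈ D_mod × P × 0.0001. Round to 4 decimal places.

¥0.6171

Periodic yield y = 0.02225.
  t   CF        PV=CF/(1+0.02225)^t    t·PV
  1       110.00       107.6058       107.6058
  2       110.00       105.2637       210.5273
  3       110.00       102.9725       308.9176
  4       110.00       100.7312       402.9250
  5       110.00        98.5388       492.6938
  6     2,110.00     1,849.0120    11,094.0723
  Σ                  2,364.1240    12,616.7417
P = 2,364.1240; D_Mac = 5.33675 half-year periods = 2.66838 yrs; D_mod = 2.61030 yrs.
DV01 ≈ 2.61030 × 2,364.1240 × 0.0001 = 0.617106.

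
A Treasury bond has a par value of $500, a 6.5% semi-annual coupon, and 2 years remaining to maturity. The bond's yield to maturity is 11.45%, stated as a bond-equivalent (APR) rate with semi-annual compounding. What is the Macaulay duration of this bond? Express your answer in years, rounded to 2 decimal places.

Periodic yield y = 0.05725. Discount each cash flow and weight by its period:
  t   CF        PV=CF/(1+0.05725)^t    t·PV
  1        16.25        15.3701        15.3701
  2        16.25        14.5378        29.0756
  3        16.25        13.7506        41.2517
  4       516.25       413.1895     1,652.7580
  Σ                    456.8479     1,738.4553
Price P = Σ PV = 456.8479.
Macaulay duration = Σ(t·PV) / P = 1,738.4553 / 456.8479 = 3.80533 half-year periods.
In years: 3.80533 / 2 = 1.90266 years.

1.90 years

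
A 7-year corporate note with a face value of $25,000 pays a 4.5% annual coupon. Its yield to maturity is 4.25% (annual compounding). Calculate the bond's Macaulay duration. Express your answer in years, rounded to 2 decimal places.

6.17 years

Periodic yield y = 0.0425. Discount each cash flow and weight by its year:
  t   CF        PV=CF/(1+0.0425)^t    t·PV
  1     1,125.00     1,079.1367     1,079.1367
  2     1,125.00     1,035.1431     2,070.2862
  3     1,125.00       992.9430     2,978.8291
  4     1,125.00       952.4633     3,809.8534
  5     1,125.00       913.6339     4,568.1695
  6     1,125.00       876.3874     5,258.3246
  7    26,125.00    19,521.9796   136,653.8569
  Σ                 25,371.6871   156,418.4563
Price P = Σ PV = 25,371.6871.
Macaulay duration = Σ(t·PV) / P = 156,418.4563 / 25,371.6871 = 6.16508 years.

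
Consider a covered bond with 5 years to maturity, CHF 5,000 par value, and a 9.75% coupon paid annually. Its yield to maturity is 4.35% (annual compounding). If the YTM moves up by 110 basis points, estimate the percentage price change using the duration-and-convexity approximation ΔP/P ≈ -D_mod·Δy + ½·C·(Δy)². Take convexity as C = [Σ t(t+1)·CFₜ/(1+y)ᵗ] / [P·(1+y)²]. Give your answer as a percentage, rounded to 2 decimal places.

-4.37%

With y = 0.0435:
  t   CF        PV=CF/(1+0.0435)^t    t·PV        t(t+1)·PV
  1       487.50       467.1778       467.1778         934.3555
  2       487.50       447.7027       895.4054       2,686.2162
  3       487.50       429.0395     1,287.1184       5,148.4738
  4       487.50       411.1543     1,644.6171       8,223.0854
  5     5,487.50     4,435.1904    22,175.9519     133,055.7113
  Σ                  6,190.2646    26,470.2706     150,047.8422
P = 6,190.2646; D_Mac = 4.27611 yrs; D_mod = 4.09786 yrs; C = 22.26054.
Duration effect: -4.09786 × (+0.011) = -0.045076
Convexity effect: 0.5 × 22.26054 × (0.011)² = +0.0013468
ΔP/P ≈ -0.045076 + 0.0013468 = -0.043730 = -4.3730%.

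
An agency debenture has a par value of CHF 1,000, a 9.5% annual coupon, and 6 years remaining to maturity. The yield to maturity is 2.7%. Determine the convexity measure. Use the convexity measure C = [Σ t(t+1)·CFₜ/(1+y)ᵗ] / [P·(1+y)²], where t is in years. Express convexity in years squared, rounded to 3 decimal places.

With y = 0.027:
  t   CF        PV=CF/(1+0.027)^t    t·PV        t(t+1)·PV
  1        95.00        92.5024        92.5024         185.0049
  2        95.00        90.0705       180.1411         540.4232
  3        95.00        87.7026       263.1077       1,052.4307
  4        95.00        85.3968       341.5874       1,707.9369
  5        95.00        83.1517       415.7587       2,494.5525
  6     1,095.00       933.2359     5,599.4157      39,195.9097
  Σ                  1,372.0601     6,892.5130      45,176.2578
P = 1,372.0601.
Convexity = Σ t(t+1)·PV / [P·(1+y)²] = 45,176.2578 / (1,372.0601 × 1.054729) = 31.21737.

31.217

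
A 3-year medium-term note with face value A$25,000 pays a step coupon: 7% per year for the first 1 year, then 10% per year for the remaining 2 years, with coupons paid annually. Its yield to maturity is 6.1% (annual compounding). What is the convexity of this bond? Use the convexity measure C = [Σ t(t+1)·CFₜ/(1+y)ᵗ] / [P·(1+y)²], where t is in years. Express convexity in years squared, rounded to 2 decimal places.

With y = 0.061:
  t   CF        PV=CF/(1+0.061)^t    t·PV        t(t+1)·PV
  1     1,750.00     1,649.3874     1,649.3874       3,298.7747
  2     2,500.00     2,220.7989     4,441.5979      13,324.7936
  3    27,500.00    23,024.3057    69,072.9170     276,291.6679
  Σ                 26,894.4920    75,163.9022     292,915.2363
P = 26,894.4920.
Convexity = Σ t(t+1)·PV / [P·(1+y)²] = 292,915.2363 / (26,894.4920 × 1.125721) = 9.67493.

9.67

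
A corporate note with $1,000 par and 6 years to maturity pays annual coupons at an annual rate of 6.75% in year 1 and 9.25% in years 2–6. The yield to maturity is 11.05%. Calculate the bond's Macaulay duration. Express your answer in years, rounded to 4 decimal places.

4.9095 years

Periodic yield y = 0.1105. Discount each cash flow and weight by its year:
  t   CF        PV=CF/(1+0.1105)^t    t·PV
  1        67.50        60.7834        60.7834
  2        92.50        75.0075       150.0150
  3        92.50        67.5439       202.6317
  4        92.50        60.8230       243.2918
  5        92.50        54.7708       273.8539
  6     1,092.50       582.5190     3,495.1138
  Σ                    901.4475     4,425.6895
Price P = Σ PV = 901.4475.
Macaulay duration = Σ(t·PV) / P = 4,425.6895 / 901.4475 = 4.90954 years.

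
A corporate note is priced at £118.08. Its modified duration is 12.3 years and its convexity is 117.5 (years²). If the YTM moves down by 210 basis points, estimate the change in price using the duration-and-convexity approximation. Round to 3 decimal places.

+£33.559

Duration effect: -D_mod·Δy = -12.3 × (-0.021) = +0.258300
Convexity effect: ½·C·(Δy)² = 0.5 × 117.5 × (-0.021)² = +0.02590875
ΔP/P ≈ +0.258300 + 0.02590875 = +0.28420875
ΔP ≈ 118.08 × (+0.28420875) = +33.5593692.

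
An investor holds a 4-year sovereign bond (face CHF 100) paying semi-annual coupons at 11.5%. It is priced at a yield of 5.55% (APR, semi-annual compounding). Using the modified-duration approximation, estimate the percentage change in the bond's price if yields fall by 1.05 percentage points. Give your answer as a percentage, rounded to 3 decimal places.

+3.460%

Periodic yield y = 0.02775. Modified duration first:
  t   CF        PV=CF/(1+0.02775)^t    t·PV
  1         5.75         5.5947         5.5947
  2         5.75         5.4437        10.8874
  3         5.75         5.2967        15.8901
  4         5.75         5.1537        20.6147
  5         5.75         5.0145        25.0727
  6         5.75         4.8791        29.2748
  7         5.75         4.7474        33.2318
  8       105.75        84.9533       679.6268
  Σ                    121.0832       820.1930
P = 121.0832; D_Mac = 6.77380 half-year periods = 3.38690 yrs; D_mod = 3.38690/(1+0.02775) = 3.29545 yrs.
ΔP/P ≈ -D_mod · Δy = -3.29545 × (-0.0105) = +0.034602 = +3.4602%.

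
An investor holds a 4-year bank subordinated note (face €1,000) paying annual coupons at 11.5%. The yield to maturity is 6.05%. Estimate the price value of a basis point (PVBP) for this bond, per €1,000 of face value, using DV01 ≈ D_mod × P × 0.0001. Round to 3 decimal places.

Periodic yield y = 0.0605.
  t   CF        PV=CF/(1+0.0605)^t    t·PV
  1       115.00       108.4394       108.4394
  2       115.00       102.2531       204.5062
  3       115.00        96.4197       289.2591
  4     1,115.00       881.5200     3,526.0800
  Σ                  1,188.6322     4,128.2848
P = 1,188.6322; D_Mac = 3.47314 yrs; D_mod = 3.27500 yrs.
DV01 ≈ 3.27500 × 1,188.6322 × 0.0001 = 0.389277.

€0.389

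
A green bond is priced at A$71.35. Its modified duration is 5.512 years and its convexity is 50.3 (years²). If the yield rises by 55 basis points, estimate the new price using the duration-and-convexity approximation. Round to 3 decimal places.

A$69.241

Duration effect: -D_mod·Δy = -5.512 × (+0.0055) = -0.030316
Convexity effect: ½·C·(Δy)² = 0.5 × 50.3 × (0.0055)² = +0.0007607875
ΔP/P ≈ -0.030316 + 0.0007607875 = -0.0295552125
New price ≈ 71.35 × (1 - 0.0295552125) = 69.241235588125.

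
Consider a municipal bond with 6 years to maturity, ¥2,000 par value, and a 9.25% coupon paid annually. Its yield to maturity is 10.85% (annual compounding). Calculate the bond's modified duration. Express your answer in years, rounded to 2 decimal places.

4.35 years

Periodic yield y = 0.1085. First find Macaulay duration:
  t   CF        PV=CF/(1+0.1085)^t    t·PV
  1       185.00       166.8922       166.8922
  2       185.00       150.5568       301.1136
  3       185.00       135.8203       407.4609
  4       185.00       122.5262       490.1048
  5       185.00       110.5333       552.6666
  6     2,185.00     1,177.7070     7,066.2420
  Σ                  1,864.0358     8,984.4800
P = 1,864.0358; Macaulay duration = 8,984.4800 / 1,864.0358 = 4.81991 years.
Modified duration = D_Mac / (1 + y) = 4.81991 / 1.1085 = 4.34813 years.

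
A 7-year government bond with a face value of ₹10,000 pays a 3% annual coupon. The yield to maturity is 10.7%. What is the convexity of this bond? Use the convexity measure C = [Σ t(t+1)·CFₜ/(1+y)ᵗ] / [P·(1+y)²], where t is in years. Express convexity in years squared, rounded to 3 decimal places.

With y = 0.107:
  t   CF        PV=CF/(1+0.107)^t    t·PV        t(t+1)·PV
  1       300.00       271.0027       271.0027         542.0054
  2       300.00       244.8082       489.6165       1,468.8494
  3       300.00       221.1456       663.4369       2,653.7477
  4       300.00       199.7702       799.0809       3,995.4046
  5       300.00       180.4609       902.3046       5,413.8274
  6       300.00       163.0180       978.1079       6,846.7555
  7    10,300.00     5,055.9629    35,391.7403     283,133.9224
  Σ                  6,336.1686    39,495.2898     304,054.5125
P = 6,336.1686.
Convexity = Σ t(t+1)·PV / [P·(1+y)²] = 304,054.5125 / (6,336.1686 × 1.225449) = 39.15881.

39.159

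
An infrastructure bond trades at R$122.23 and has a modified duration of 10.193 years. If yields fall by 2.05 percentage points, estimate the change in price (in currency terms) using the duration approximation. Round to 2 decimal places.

Duration approximation: ΔP/P ≈ -D_mod · Δy = -10.193 × (-0.0205) = +0.2089565.
ΔP ≈ 122.23 × (+0.2089565) = +25.540752995.

+R$25.54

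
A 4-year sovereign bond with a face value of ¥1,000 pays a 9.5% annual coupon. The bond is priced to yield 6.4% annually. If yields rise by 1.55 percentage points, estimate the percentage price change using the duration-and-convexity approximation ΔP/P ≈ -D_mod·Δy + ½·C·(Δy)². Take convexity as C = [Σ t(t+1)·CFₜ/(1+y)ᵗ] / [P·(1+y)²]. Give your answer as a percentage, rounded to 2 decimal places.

With y = 0.064:
  t   CF        PV=CF/(1+0.064)^t    t·PV        t(t+1)·PV
  1        95.00        89.2857        89.2857         178.5714
  2        95.00        83.9151       167.8303         503.4909
  3        95.00        78.8676       236.6029         946.4114
  4     1,095.00       854.3732     3,417.4927      17,087.4636
  Σ                  1,106.4417     3,911.2116      18,715.9373
P = 1,106.4417; D_Mac = 3.53495 yrs; D_mod = 3.32232 yrs; C = 14.94169.
Duration effect: -3.32232 × (+0.0155) = -0.051496
Convexity effect: 0.5 × 14.94169 × (0.0155)² = +0.0017949
ΔP/P ≈ -0.051496 + 0.0017949 = -0.049701 = -4.9701%.

-4.97%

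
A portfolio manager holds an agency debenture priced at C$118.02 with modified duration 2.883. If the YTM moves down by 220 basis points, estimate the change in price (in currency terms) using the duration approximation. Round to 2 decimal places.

+C$7.49

Duration approximation: ΔP/P ≈ -D_mod · Δy = -2.883 × (-0.022) = +0.063426.
ΔP ≈ 118.02 × (+0.063426) = +7.48553652.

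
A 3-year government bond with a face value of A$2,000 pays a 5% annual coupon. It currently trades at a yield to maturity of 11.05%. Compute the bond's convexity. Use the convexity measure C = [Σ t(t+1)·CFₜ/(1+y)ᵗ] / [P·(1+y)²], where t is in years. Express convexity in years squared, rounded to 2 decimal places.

With y = 0.1105:
  t   CF        PV=CF/(1+0.1105)^t    t·PV        t(t+1)·PV
  1       100.00        90.0495        90.0495         180.0991
  2       100.00        81.0892       162.1783         486.5350
  3     2,100.00     1,533.4288     4,600.2863      18,401.1452
  Σ                  1,704.5675     4,852.5142      19,067.7793
P = 1,704.5675.
Convexity = Σ t(t+1)·PV / [P·(1+y)²] = 19,067.7793 / (1,704.5675 × 1.233210) = 9.07087.

9.07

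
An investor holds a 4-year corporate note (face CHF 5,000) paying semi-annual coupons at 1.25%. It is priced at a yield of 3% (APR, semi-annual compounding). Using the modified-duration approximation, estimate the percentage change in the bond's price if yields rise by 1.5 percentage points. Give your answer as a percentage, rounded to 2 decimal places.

-5.78%

Periodic yield y = 0.015. Modified duration first:
  t   CF        PV=CF/(1+0.015)^t    t·PV
  1        31.25        30.7882        30.7882
  2        31.25        30.3332        60.6664
  3        31.25        29.8849        89.6547
  4        31.25        29.4433       117.7730
  5        31.25        29.0081       145.0407
  6        31.25        28.5794       171.4767
  7        31.25        28.1571       197.0996
  8     5,031.25     4,466.2966    35,730.3727
  Σ                  4,672.4908    36,542.8720
P = 4,672.4908; D_Mac = 7.82085 half-year periods = 3.91043 yrs; D_mod = 3.91043/(1+0.015) = 3.85264 yrs.
ΔP/P ≈ -D_mod · Δy = -3.85264 × (+0.015) = -0.057790 = -5.7790%.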